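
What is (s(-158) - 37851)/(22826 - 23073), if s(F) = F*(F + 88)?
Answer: 26791/247 ≈ 108.47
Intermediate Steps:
s(F) = F*(88 + F)
(s(-158) - 37851)/(22826 - 23073) = (-158*(88 - 158) - 37851)/(22826 - 23073) = (-158*(-70) - 37851)/(-247) = (11060 - 37851)*(-1/247) = -26791*(-1/247) = 26791/247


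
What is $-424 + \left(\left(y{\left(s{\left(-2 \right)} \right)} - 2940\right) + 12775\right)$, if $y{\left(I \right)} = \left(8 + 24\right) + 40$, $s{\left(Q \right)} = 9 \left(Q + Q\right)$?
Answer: $9483$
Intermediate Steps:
$s{\left(Q \right)} = 18 Q$ ($s{\left(Q \right)} = 9 \cdot 2 Q = 18 Q$)
$y{\left(I \right)} = 72$ ($y{\left(I \right)} = 32 + 40 = 72$)
$-424 + \left(\left(y{\left(s{\left(-2 \right)} \right)} - 2940\right) + 12775\right) = -424 + \left(\left(72 - 2940\right) + 12775\right) = -424 + \left(-2868 + 12775\right) = -424 + 9907 = 9483$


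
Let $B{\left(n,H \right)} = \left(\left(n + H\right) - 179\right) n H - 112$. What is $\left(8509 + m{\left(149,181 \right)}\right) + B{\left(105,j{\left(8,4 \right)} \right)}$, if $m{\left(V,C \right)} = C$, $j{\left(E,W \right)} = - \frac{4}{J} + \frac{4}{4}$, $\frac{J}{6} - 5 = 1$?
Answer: $\frac{47366}{27} \approx 1754.3$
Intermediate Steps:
$J = 36$ ($J = 30 + 6 \cdot 1 = 30 + 6 = 36$)
$j{\left(E,W \right)} = \frac{8}{9}$ ($j{\left(E,W \right)} = - \frac{4}{36} + \frac{4}{4} = \left(-4\right) \frac{1}{36} + 4 \cdot \frac{1}{4} = - \frac{1}{9} + 1 = \frac{8}{9}$)
$B{\left(n,H \right)} = -112 + H n \left(-179 + H + n\right)$ ($B{\left(n,H \right)} = \left(\left(H + n\right) - 179\right) n H - 112 = \left(-179 + H + n\right) n H - 112 = n \left(-179 + H + n\right) H - 112 = H n \left(-179 + H + n\right) - 112 = -112 + H n \left(-179 + H + n\right)$)
$\left(8509 + m{\left(149,181 \right)}\right) + B{\left(105,j{\left(8,4 \right)} \right)} = \left(8509 + 181\right) + \left(-112 + \frac{8 \cdot 105^{2}}{9} + 105 \left(\frac{8}{9}\right)^{2} - \frac{1432}{9} \cdot 105\right) = 8690 + \left(-112 + \frac{8}{9} \cdot 11025 + 105 \cdot \frac{64}{81} - \frac{50120}{3}\right) = 8690 + \left(-112 + 9800 + \frac{2240}{27} - \frac{50120}{3}\right) = 8690 - \frac{187264}{27} = \frac{47366}{27}$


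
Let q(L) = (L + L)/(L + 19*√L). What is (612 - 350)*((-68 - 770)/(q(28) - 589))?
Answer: 43075350308/115590549 + 16686256*√7/115590549 ≈ 373.04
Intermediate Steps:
q(L) = 2*L/(L + 19*√L) (q(L) = (2*L)/(L + 19*√L) = 2*L/(L + 19*√L))
(612 - 350)*((-68 - 770)/(q(28) - 589)) = (612 - 350)*((-68 - 770)/(2*28/(28 + 19*√28) - 589)) = 262*(-838/(2*28/(28 + 19*(2*√7)) - 589)) = 262*(-838/(2*28/(28 + 38*√7) - 589)) = 262*(-838/(56/(28 + 38*√7) - 589)) = 262*(-838/(-589 + 56/(28 + 38*√7))) = -219556/(-589 + 56/(28 + 38*√7))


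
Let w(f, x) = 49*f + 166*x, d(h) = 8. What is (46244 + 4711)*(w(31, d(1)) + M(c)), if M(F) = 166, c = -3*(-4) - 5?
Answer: 153527415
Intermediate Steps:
c = 7 (c = 12 - 5 = 7)
(46244 + 4711)*(w(31, d(1)) + M(c)) = (46244 + 4711)*((49*31 + 166*8) + 166) = 50955*((1519 + 1328) + 166) = 50955*(2847 + 166) = 50955*3013 = 153527415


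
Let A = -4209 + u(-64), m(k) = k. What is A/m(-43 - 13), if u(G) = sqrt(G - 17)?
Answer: 4209/56 - 9*I/56 ≈ 75.161 - 0.16071*I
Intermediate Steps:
u(G) = sqrt(-17 + G)
A = -4209 + 9*I (A = -4209 + sqrt(-17 - 64) = -4209 + sqrt(-81) = -4209 + 9*I ≈ -4209.0 + 9.0*I)
A/m(-43 - 13) = (-4209 + 9*I)/(-43 - 13) = (-4209 + 9*I)/(-56) = (-4209 + 9*I)*(-1/56) = 4209/56 - 9*I/56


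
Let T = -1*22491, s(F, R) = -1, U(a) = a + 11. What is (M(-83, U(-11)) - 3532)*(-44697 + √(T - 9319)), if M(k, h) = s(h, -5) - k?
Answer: 154204650 - 3450*I*√31810 ≈ 1.542e+8 - 6.1532e+5*I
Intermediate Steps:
U(a) = 11 + a
T = -22491
M(k, h) = -1 - k
(M(-83, U(-11)) - 3532)*(-44697 + √(T - 9319)) = ((-1 - 1*(-83)) - 3532)*(-44697 + √(-22491 - 9319)) = ((-1 + 83) - 3532)*(-44697 + √(-31810)) = (82 - 3532)*(-44697 + I*√31810) = -3450*(-44697 + I*√31810) = 154204650 - 3450*I*√31810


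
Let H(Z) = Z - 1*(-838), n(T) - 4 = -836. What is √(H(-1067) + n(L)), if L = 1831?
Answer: I*√1061 ≈ 32.573*I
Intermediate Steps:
n(T) = -832 (n(T) = 4 - 836 = -832)
H(Z) = 838 + Z (H(Z) = Z + 838 = 838 + Z)
√(H(-1067) + n(L)) = √((838 - 1067) - 832) = √(-229 - 832) = √(-1061) = I*√1061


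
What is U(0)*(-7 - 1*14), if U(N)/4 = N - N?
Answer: 0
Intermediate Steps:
U(N) = 0 (U(N) = 4*(N - N) = 4*0 = 0)
U(0)*(-7 - 1*14) = 0*(-7 - 1*14) = 0*(-7 - 14) = 0*(-21) = 0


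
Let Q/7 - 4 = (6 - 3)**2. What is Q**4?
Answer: 68574961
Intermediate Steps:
Q = 91 (Q = 28 + 7*(6 - 3)**2 = 28 + 7*3**2 = 28 + 7*9 = 28 + 63 = 91)
Q**4 = 91**4 = 68574961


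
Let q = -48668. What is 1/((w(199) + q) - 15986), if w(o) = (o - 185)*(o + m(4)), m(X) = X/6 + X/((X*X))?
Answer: -6/371131 ≈ -1.6167e-5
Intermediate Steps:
m(X) = 1/X + X/6 (m(X) = X*(⅙) + X/(X²) = X/6 + X/X² = X/6 + 1/X = 1/X + X/6)
w(o) = (-185 + o)*(11/12 + o) (w(o) = (o - 185)*(o + (1/4 + (⅙)*4)) = (-185 + o)*(o + (¼ + ⅔)) = (-185 + o)*(o + 11/12) = (-185 + o)*(11/12 + o))
1/((w(199) + q) - 15986) = 1/(((-2035/12 + 199² - 2209/12*199) - 48668) - 15986) = 1/(((-2035/12 + 39601 - 439591/12) - 48668) - 15986) = 1/((16793/6 - 48668) - 15986) = 1/(-275215/6 - 15986) = 1/(-371131/6) = -6/371131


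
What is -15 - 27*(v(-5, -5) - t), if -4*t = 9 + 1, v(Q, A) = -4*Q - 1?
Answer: -1191/2 ≈ -595.50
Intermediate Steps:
v(Q, A) = -1 - 4*Q
t = -5/2 (t = -(9 + 1)/4 = -¼*10 = -5/2 ≈ -2.5000)
-15 - 27*(v(-5, -5) - t) = -15 - 27*((-1 - 4*(-5)) - 1*(-5/2)) = -15 - 27*((-1 + 20) + 5/2) = -15 - 27*(19 + 5/2) = -15 - 27*43/2 = -15 - 1161/2 = -1191/2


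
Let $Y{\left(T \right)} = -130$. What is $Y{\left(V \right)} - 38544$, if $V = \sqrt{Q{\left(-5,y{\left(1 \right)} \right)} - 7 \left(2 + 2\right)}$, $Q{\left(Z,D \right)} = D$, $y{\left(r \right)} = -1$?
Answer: $-38674$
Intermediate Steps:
$V = i \sqrt{29}$ ($V = \sqrt{-1 - 7 \left(2 + 2\right)} = \sqrt{-1 - 28} = \sqrt{-29} = i \sqrt{29} \approx 5.3852 i$)
$Y{\left(V \right)} - 38544 = -130 - 38544 = -38674$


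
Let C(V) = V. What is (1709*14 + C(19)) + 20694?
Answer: 44639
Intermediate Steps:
(1709*14 + C(19)) + 20694 = (1709*14 + 19) + 20694 = (23926 + 19) + 20694 = 23945 + 20694 = 44639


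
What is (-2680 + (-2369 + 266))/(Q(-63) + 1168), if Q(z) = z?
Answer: -4783/1105 ≈ -4.3285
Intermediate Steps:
(-2680 + (-2369 + 266))/(Q(-63) + 1168) = (-2680 + (-2369 + 266))/(-63 + 1168) = (-2680 - 2103)/1105 = -4783*1/1105 = -4783/1105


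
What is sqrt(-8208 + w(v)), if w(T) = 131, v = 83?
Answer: I*sqrt(8077) ≈ 89.872*I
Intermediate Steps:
sqrt(-8208 + w(v)) = sqrt(-8208 + 131) = sqrt(-8077) = I*sqrt(8077)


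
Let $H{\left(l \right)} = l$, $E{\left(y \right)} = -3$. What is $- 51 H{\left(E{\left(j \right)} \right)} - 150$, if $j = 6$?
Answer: $3$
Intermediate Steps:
$- 51 H{\left(E{\left(j \right)} \right)} - 150 = \left(-51\right) \left(-3\right) - 150 = 153 - 150 = 3$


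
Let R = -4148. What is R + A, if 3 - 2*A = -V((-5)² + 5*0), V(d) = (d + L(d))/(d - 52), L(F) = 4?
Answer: -111970/27 ≈ -4147.0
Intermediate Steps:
V(d) = (4 + d)/(-52 + d) (V(d) = (d + 4)/(d - 52) = (4 + d)/(-52 + d))
A = 26/27 (A = 3/2 - (-1)*(4 + ((-5)² + 5*0))/(-52 + ((-5)² + 5*0))/2 = 3/2 - (-1)*(4 + (25 + 0))/(-52 + (25 + 0))/2 = 3/2 - (-1)*(4 + 25)/(-52 + 25)/2 = 3/2 - (-1)*29/(-27)/2 = 3/2 - (-1)*(-1/27*29)/2 = 3/2 - (-1)*(-29)/(2*27) = 3/2 - ½*29/27 = 3/2 - 29/54 = 26/27 ≈ 0.96296)
R + A = -4148 + 26/27 = -111970/27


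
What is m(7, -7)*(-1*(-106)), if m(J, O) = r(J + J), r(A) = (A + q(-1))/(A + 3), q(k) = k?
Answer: 1378/17 ≈ 81.059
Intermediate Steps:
r(A) = (-1 + A)/(3 + A) (r(A) = (A - 1)/(A + 3) = (-1 + A)/(3 + A))
m(J, O) = (-1 + 2*J)/(3 + 2*J) (m(J, O) = (-1 + (J + J))/(3 + (J + J)) = (-1 + 2*J)/(3 + 2*J))
m(7, -7)*(-1*(-106)) = ((-1 + 2*7)/(3 + 2*7))*(-1*(-106)) = ((-1 + 14)/(3 + 14))*106 = (13/17)*106 = 1378/17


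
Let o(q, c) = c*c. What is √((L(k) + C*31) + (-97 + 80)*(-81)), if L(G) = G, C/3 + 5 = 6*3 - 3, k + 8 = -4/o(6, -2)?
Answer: √2298 ≈ 47.937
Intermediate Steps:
o(q, c) = c²
k = -9 (k = -8 - 4/((-2)²) = -8 - 4/4 = -8 - 4*¼ = -8 - 1 = -9)
C = 30 (C = -15 + 3*(6*3 - 3) = -15 + 3*(18 - 3) = -15 + 3*15 = -15 + 45 = 30)
√((L(k) + C*31) + (-97 + 80)*(-81)) = √((-9 + 30*31) + (-97 + 80)*(-81)) = √((-9 + 930) - 17*(-81)) = √(921 + 1377) = √2298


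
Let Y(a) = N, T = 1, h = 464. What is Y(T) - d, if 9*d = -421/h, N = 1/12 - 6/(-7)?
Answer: 30439/29232 ≈ 1.0413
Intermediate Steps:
N = 79/84 (N = 1*(1/12) - 6*(-1/7) = 1/12 + 6/7 = 79/84 ≈ 0.94048)
Y(a) = 79/84
d = -421/4176 (d = (-421/464)/9 = (-421*1/464)/9 = (1/9)*(-421/464) = -421/4176 ≈ -0.10081)
Y(T) - d = 79/84 - 1*(-421/4176) = 79/84 + 421/4176 = 30439/29232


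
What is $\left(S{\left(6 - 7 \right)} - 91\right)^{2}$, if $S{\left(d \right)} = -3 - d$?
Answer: $8649$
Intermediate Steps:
$\left(S{\left(6 - 7 \right)} - 91\right)^{2} = \left(\left(-3 - \left(6 - 7\right)\right) - 91\right)^{2} = \left(\left(-3 - -1\right) - 91\right)^{2} = \left(\left(-3 + 1\right) - 91\right)^{2} = \left(-2 - 91\right)^{2} = \left(-93\right)^{2} = 8649$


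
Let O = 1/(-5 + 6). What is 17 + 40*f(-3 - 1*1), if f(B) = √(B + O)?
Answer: 17 + 40*I*√3 ≈ 17.0 + 69.282*I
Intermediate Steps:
O = 1 (O = 1/1 = 1)
f(B) = √(1 + B) (f(B) = √(B + 1) = √(1 + B))
17 + 40*f(-3 - 1*1) = 17 + 40*√(1 + (-3 - 1*1)) = 17 + 40*√(1 + (-3 - 1)) = 17 + 40*√(1 - 4) = 17 + 40*√(-3) = 17 + 40*(I*√3) = 17 + 40*I*√3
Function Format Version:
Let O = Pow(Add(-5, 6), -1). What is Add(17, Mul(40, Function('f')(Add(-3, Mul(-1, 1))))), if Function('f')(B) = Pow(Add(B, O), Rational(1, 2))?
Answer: Add(17, Mul(40, I, Pow(3, Rational(1, 2)))) ≈ Add(17.000, Mul(69.282, I))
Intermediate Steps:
O = 1 (O = Pow(1, -1) = 1)
Function('f')(B) = Pow(Add(1, B), Rational(1, 2)) (Function('f')(B) = Pow(Add(B, 1), Rational(1, 2)) = Pow(Add(1, B), Rational(1, 2)))
Add(17, Mul(40, Function('f')(Add(-3, Mul(-1, 1))))) = Add(17, Mul(40, Pow(Add(1, Add(-3, Mul(-1, 1))), Rational(1, 2)))) = Add(17, Mul(40, Pow(Add(1, Add(-3, -1)), Rational(1, 2)))) = Add(17, Mul(40, Pow(Add(1, -4), Rational(1, 2)))) = Add(17, Mul(40, Pow(-3, Rational(1, 2)))) = Add(17, Mul(40, Mul(I, Pow(3, Rational(1, 2))))) = Add(17, Mul(40, I, Pow(3, Rational(1, 2))))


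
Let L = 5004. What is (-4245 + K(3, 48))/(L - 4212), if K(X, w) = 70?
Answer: -4175/792 ≈ -5.2715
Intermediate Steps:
(-4245 + K(3, 48))/(L - 4212) = (-4245 + 70)/(5004 - 4212) = -4175/792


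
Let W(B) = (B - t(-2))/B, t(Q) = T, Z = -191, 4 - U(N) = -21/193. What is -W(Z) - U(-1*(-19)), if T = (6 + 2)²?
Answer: -200678/36863 ≈ -5.4439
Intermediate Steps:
U(N) = 793/193 (U(N) = 4 - (-21)/193 = 4 - 1*(-21/193) = 4 + 21/193 = 793/193)
T = 64 (T = 8² = 64)
t(Q) = 64
W(B) = (-64 + B)/B (W(B) = (B - 1*64)/B = (B - 64)/B = (-64 + B)/B)
-W(Z) - U(-1*(-19)) = -(-64 - 191)/(-191) - 1*793/193 = -(-1)*(-255)/191 - 793/193 = -1*255/191 - 793/193 = -255/191 - 793/193 = -200678/36863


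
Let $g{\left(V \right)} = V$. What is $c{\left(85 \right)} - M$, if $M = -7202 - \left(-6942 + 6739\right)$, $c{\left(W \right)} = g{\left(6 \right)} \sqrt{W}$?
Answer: $6999 + 6 \sqrt{85} \approx 7054.3$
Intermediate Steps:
$c{\left(W \right)} = 6 \sqrt{W}$
$M = -6999$ ($M = -7202 - -203 = -7202 + 203 = -6999$)
$c{\left(85 \right)} - M = 6 \sqrt{85} - -6999 = 6 \sqrt{85} + 6999 = 6999 + 6 \sqrt{85}$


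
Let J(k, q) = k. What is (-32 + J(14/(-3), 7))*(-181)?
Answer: 19910/3 ≈ 6636.7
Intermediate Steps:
(-32 + J(14/(-3), 7))*(-181) = (-32 + 14/(-3))*(-181) = (-32 + 14*(-⅓))*(-181) = (-32 - 14/3)*(-181) = -110/3*(-181) = 19910/3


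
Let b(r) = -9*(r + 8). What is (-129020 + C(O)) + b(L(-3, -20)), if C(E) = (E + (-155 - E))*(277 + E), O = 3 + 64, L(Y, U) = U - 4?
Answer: -182196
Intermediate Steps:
L(Y, U) = -4 + U
O = 67
C(E) = -42935 - 155*E (C(E) = -155*(277 + E) = -42935 - 155*E)
b(r) = -72 - 9*r (b(r) = -9*(8 + r) = -72 - 9*r)
(-129020 + C(O)) + b(L(-3, -20)) = (-129020 + (-42935 - 155*67)) + (-72 - 9*(-4 - 20)) = (-129020 + (-42935 - 10385)) + (-72 - 9*(-24)) = (-129020 - 53320) + (-72 + 216) = -182340 + 144 = -182196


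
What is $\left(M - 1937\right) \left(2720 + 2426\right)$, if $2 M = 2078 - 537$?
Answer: $-6002809$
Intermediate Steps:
$M = \frac{1541}{2}$ ($M = \frac{2078 - 537}{2} = \frac{1}{2} \cdot 1541 = \frac{1541}{2} \approx 770.5$)
$\left(M - 1937\right) \left(2720 + 2426\right) = \left(\frac{1541}{2} - 1937\right) \left(2720 + 2426\right) = \left(- \frac{2333}{2}\right) 5146 = -6002809$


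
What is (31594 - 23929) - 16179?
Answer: -8514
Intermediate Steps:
(31594 - 23929) - 16179 = 7665 - 16179 = -8514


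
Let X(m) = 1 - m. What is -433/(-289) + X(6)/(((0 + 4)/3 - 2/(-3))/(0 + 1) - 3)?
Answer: 1878/289 ≈ 6.4983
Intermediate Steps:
-433/(-289) + X(6)/(((0 + 4)/3 - 2/(-3))/(0 + 1) - 3) = -433/(-289) + (1 - 1*6)/(((0 + 4)/3 - 2/(-3))/(0 + 1) - 3) = -433*(-1/289) + (1 - 6)/((4*(⅓) - 2*(-⅓))/1 - 3) = 433/289 - 5/(1*(4/3 + ⅔) - 3) = 433/289 - 5/(1*2 - 3) = 433/289 - 5/(2 - 3) = 433/289 - 5/(-1) = 433/289 - 5*(-1) = 433/289 + 5 = 1878/289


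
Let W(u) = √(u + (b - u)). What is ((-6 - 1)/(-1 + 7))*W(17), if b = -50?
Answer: -35*I*√2/6 ≈ -8.2496*I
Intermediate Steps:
W(u) = 5*I*√2 (W(u) = √(u + (-50 - u)) = √(-50) = 5*I*√2)
((-6 - 1)/(-1 + 7))*W(17) = ((-6 - 1)/(-1 + 7))*(5*I*√2) = (-7/6)*(5*I*√2) = (-7*⅙)*(5*I*√2) = -35*I*√2/6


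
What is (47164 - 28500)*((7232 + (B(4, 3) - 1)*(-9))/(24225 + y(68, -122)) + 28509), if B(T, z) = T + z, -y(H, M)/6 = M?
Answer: 13279553415224/24957 ≈ 5.3210e+8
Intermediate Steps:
y(H, M) = -6*M
(47164 - 28500)*((7232 + (B(4, 3) - 1)*(-9))/(24225 + y(68, -122)) + 28509) = (47164 - 28500)*((7232 + ((4 + 3) - 1)*(-9))/(24225 - 6*(-122)) + 28509) = 18664*((7232 + (7 - 1)*(-9))/(24225 + 732) + 28509) = 18664*((7232 + 6*(-9))/24957 + 28509) = 18664*((7232 - 54)*(1/24957) + 28509) = 18664*(7178*(1/24957) + 28509) = 18664*(7178/24957 + 28509) = 18664*(711506291/24957) = 13279553415224/24957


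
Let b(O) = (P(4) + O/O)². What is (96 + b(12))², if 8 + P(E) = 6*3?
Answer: 47089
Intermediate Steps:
P(E) = 10 (P(E) = -8 + 6*3 = -8 + 18 = 10)
b(O) = 121 (b(O) = (10 + O/O)² = (10 + 1)² = 11² = 121)
(96 + b(12))² = (96 + 121)² = 217² = 47089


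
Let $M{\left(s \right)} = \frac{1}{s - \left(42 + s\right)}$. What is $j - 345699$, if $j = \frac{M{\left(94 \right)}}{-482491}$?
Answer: $- \frac{7005459560777}{20264622} \approx -3.457 \cdot 10^{5}$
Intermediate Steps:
$M{\left(s \right)} = - \frac{1}{42}$ ($M{\left(s \right)} = \frac{1}{-42} = - \frac{1}{42}$)
$j = \frac{1}{20264622}$ ($j = - \frac{1}{42 \left(-482491\right)} = \left(- \frac{1}{42}\right) \left(- \frac{1}{482491}\right) = \frac{1}{20264622} \approx 4.9347 \cdot 10^{-8}$)
$j - 345699 = \frac{1}{20264622} - 345699 = - \frac{7005459560777}{20264622}$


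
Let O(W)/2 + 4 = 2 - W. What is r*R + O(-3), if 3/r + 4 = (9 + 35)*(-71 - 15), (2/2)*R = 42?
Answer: 3725/1894 ≈ 1.9667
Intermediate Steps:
R = 42
O(W) = -4 - 2*W (O(W) = -8 + 2*(2 - W) = -8 + (4 - 2*W) = -4 - 2*W)
r = -3/3788 (r = 3/(-4 + (9 + 35)*(-71 - 15)) = 3/(-4 + 44*(-86)) = 3/(-4 - 3784) = 3/(-3788) = 3*(-1/3788) = -3/3788 ≈ -0.00079197)
r*R + O(-3) = -3/3788*42 + (-4 - 2*(-3)) = -63/1894 + (-4 + 6) = -63/1894 + 2 = 3725/1894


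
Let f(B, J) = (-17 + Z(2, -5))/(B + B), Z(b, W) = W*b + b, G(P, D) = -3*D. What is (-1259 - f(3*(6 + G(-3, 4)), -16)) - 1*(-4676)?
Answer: 122987/36 ≈ 3416.3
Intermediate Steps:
Z(b, W) = b + W*b
f(B, J) = -25/(2*B) (f(B, J) = (-17 + 2*(1 - 5))/(B + B) = (-17 + 2*(-4))/((2*B)) = (-17 - 8)*(1/(2*B)) = -25/(2*B))
(-1259 - f(3*(6 + G(-3, 4)), -16)) - 1*(-4676) = (-1259 - (-25)/(2*(3*(6 - 3*4)))) - 1*(-4676) = (-1259 - (-25)/(2*(3*(6 - 12)))) + 4676 = (-1259 - (-25)/(2*(3*(-6)))) + 4676 = (-1259 - (-25)/(2*(-18))) + 4676 = (-1259 - (-25)*(-1)/(2*18)) + 4676 = (-1259 - 1*25/36) + 4676 = (-1259 - 25/36) + 4676 = -45349/36 + 4676 = 122987/36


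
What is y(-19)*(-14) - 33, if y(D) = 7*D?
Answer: 1829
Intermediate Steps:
y(-19)*(-14) - 33 = (7*(-19))*(-14) - 33 = -133*(-14) - 33 = 1862 - 33 = 1829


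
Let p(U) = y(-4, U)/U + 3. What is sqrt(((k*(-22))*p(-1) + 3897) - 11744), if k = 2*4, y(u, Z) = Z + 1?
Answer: 5*I*sqrt(335) ≈ 91.515*I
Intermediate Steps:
y(u, Z) = 1 + Z
k = 8
p(U) = 3 + (1 + U)/U (p(U) = (1 + U)/U + 3 = 3 + (1 + U)/U)
sqrt(((k*(-22))*p(-1) + 3897) - 11744) = sqrt(((8*(-22))*(4 + 1/(-1)) + 3897) - 11744) = sqrt((-176*(4 - 1) + 3897) - 11744) = sqrt((-176*3 + 3897) - 11744) = sqrt((-528 + 3897) - 11744) = sqrt(3369 - 11744) = sqrt(-8375) = 5*I*sqrt(335)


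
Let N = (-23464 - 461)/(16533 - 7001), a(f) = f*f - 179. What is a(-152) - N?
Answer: 218545025/9532 ≈ 22928.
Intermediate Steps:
a(f) = -179 + f**2 (a(f) = f**2 - 179 = -179 + f**2)
N = -23925/9532 ≈ -2.5100
a(-152) - N = (-179 + (-152)**2) - 1*(-23925/9532) = (-179 + 23104) + 23925/9532 = 22925 + 23925/9532 = 218545025/9532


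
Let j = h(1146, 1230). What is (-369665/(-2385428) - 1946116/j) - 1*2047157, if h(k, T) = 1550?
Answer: -3786913735160349/1848706700 ≈ -2.0484e+6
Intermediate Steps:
j = 1550
(-369665/(-2385428) - 1946116/j) - 1*2047157 = (-369665/(-2385428) - 1946116/1550) - 1*2047157 = (-369665*(-1/2385428) - 1946116*1/1550) - 2047157 = (369665/2385428 - 973058/775) - 2047157 = -2320873308449/1848706700 - 2047157 = -3786913735160349/1848706700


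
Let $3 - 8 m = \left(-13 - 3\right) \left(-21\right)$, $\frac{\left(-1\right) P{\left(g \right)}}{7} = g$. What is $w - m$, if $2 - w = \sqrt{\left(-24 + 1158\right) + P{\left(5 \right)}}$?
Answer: $\frac{349}{8} - \sqrt{1099} \approx 10.474$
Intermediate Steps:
$P{\left(g \right)} = - 7 g$
$m = - \frac{333}{8}$ ($m = \frac{3}{8} - \frac{\left(-13 - 3\right) \left(-21\right)}{8} = \frac{3}{8} - \frac{\left(-16\right) \left(-21\right)}{8} = \frac{3}{8} - 42 = - \frac{333}{8} \approx -41.625$)
$w = 2 - \sqrt{1099}$ ($w = 2 - \sqrt{\left(-24 + 1158\right) - 35} = 2 - \sqrt{1134 - 35} = 2 - \sqrt{1099} \approx -31.151$)
$w - m = \left(2 - \sqrt{1099}\right) - - \frac{333}{8} = \left(2 - \sqrt{1099}\right) + \frac{333}{8} = \frac{349}{8} - \sqrt{1099}$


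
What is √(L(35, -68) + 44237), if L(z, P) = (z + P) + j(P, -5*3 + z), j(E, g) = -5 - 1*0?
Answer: 3*√4911 ≈ 210.24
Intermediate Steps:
j(E, g) = -5 (j(E, g) = -5 + 0 = -5)
L(z, P) = -5 + P + z (L(z, P) = (z + P) - 5 = (P + z) - 5 = -5 + P + z)
√(L(35, -68) + 44237) = √((-5 - 68 + 35) + 44237) = √(-38 + 44237) = √44199 = 3*√4911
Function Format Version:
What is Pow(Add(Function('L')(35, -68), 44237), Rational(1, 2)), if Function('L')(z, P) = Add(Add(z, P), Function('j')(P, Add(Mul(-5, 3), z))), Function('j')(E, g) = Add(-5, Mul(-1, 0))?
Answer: Mul(3, Pow(4911, Rational(1, 2))) ≈ 210.24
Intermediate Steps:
Function('j')(E, g) = -5 (Function('j')(E, g) = Add(-5, 0) = -5)
Function('L')(z, P) = Add(-5, P, z) (Function('L')(z, P) = Add(Add(z, P), -5) = Add(Add(P, z), -5) = Add(-5, P, z))
Pow(Add(Function('L')(35, -68), 44237), Rational(1, 2)) = Pow(Add(Add(-5, -68, 35), 44237), Rational(1, 2)) = Pow(Add(-38, 44237), Rational(1, 2)) = Pow(44199, Rational(1, 2)) = Mul(3, Pow(4911, Rational(1, 2)))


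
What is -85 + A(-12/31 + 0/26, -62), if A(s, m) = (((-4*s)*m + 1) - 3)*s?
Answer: -1459/31 ≈ -47.065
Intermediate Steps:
A(s, m) = s*(-2 - 4*m*s) (A(s, m) = ((-4*m*s + 1) - 3)*s = ((1 - 4*m*s) - 3)*s = (-2 - 4*m*s)*s = s*(-2 - 4*m*s))
-85 + A(-12/31 + 0/26, -62) = -85 - 2*(-12/31 + 0/26)*(1 + 2*(-62)*(-12/31 + 0/26)) = -85 - 2*(-12*1/31 + 0*(1/26))*(1 + 2*(-62)*(-12*1/31 + 0*(1/26))) = -85 - 2*(-12/31 + 0)*(1 + 2*(-62)*(-12/31 + 0)) = -85 - 2*(-12/31)*(1 + 2*(-62)*(-12/31)) = -85 - 2*(-12/31)*(1 + 48) = -85 - 2*(-12/31)*49 = -85 + 1176/31 = -1459/31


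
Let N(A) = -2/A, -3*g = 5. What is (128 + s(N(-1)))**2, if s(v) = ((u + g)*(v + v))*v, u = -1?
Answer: 102400/9 ≈ 11378.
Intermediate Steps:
g = -5/3 (g = -1/3*5 = -5/3 ≈ -1.6667)
s(v) = -16*v**2/3 (s(v) = ((-1 - 5/3)*(v + v))*v = (-16*v/3)*v = -16*v**2/3)
(128 + s(N(-1)))**2 = (128 - 16*(-2/(-1))**2/3)**2 = (128 - 16*(-2*(-1))**2/3)**2 = (128 - 16/3*2**2)**2 = (128 - 16/3*4)**2 = (128 - 64/3)**2 = (320/3)**2 = 102400/9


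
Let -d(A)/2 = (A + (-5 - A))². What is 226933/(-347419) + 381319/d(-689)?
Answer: -132488812311/17370950 ≈ -7627.0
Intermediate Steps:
d(A) = -50 (d(A) = -2*(A + (-5 - A))² = -2*(-5)² = -2*25 = -50)
226933/(-347419) + 381319/d(-689) = 226933/(-347419) + 381319/(-50) = 226933*(-1/347419) + 381319*(-1/50) = -226933/347419 - 381319/50 = -132488812311/17370950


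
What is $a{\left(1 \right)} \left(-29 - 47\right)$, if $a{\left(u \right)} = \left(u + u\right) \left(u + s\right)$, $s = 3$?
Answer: $-608$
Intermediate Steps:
$a{\left(u \right)} = 2 u \left(3 + u\right)$ ($a{\left(u \right)} = \left(u + u\right) \left(u + 3\right) = 2 u \left(3 + u\right)$)
$a{\left(1 \right)} \left(-29 - 47\right) = 2 \cdot 1 \left(3 + 1\right) \left(-29 - 47\right) = 2 \cdot 1 \cdot 4 \left(-76\right) = 8 \left(-76\right) = -608$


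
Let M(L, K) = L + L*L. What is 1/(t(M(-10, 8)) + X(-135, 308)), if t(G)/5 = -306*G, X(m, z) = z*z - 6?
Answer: -1/42842 ≈ -2.3342e-5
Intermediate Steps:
X(m, z) = -6 + z² (X(m, z) = z² - 6 = -6 + z²)
M(L, K) = L + L²
t(G) = -1530*G (t(G) = 5*(-306*G) = -1530*G)
1/(t(M(-10, 8)) + X(-135, 308)) = 1/(-(-15300)*(1 - 10) + (-6 + 308²)) = 1/(-(-15300)*(-9) + (-6 + 94864)) = 1/(-1530*90 + 94858) = 1/(-137700 + 94858) = 1/(-42842) = -1/42842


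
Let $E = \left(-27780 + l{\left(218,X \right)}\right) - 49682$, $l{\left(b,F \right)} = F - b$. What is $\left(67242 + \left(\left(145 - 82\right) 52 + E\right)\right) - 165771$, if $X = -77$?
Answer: $-173010$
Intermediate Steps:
$E = -77757$ ($E = \left(-27780 - 295\right) - 49682 = -28075 - 49682 = -77757$)
$\left(67242 + \left(\left(145 - 82\right) 52 + E\right)\right) - 165771 = \left(67242 - \left(77757 - \left(145 - 82\right) 52\right)\right) - 165771 = \left(67242 + \left(63 \cdot 52 - 77757\right)\right) - 165771 = \left(67242 + \left(3276 - 77757\right)\right) - 165771 = \left(67242 - 74481\right) - 165771 = -7239 - 165771 = -173010$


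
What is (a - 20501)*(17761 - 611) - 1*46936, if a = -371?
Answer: -358001736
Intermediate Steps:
(a - 20501)*(17761 - 611) - 1*46936 = (-371 - 20501)*(17761 - 611) - 1*46936 = -20872*17150 - 46936 = -357954800 - 46936 = -358001736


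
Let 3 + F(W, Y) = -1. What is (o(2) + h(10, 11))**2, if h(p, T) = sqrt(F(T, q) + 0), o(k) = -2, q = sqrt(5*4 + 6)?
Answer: -8*I ≈ -8.0*I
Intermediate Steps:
q = sqrt(26) (q = sqrt(20 + 6) = sqrt(26) ≈ 5.0990)
F(W, Y) = -4 (F(W, Y) = -3 - 1 = -4)
h(p, T) = 2*I (h(p, T) = sqrt(-4 + 0) = sqrt(-4) = 2*I)
(o(2) + h(10, 11))**2 = (-2 + 2*I)**2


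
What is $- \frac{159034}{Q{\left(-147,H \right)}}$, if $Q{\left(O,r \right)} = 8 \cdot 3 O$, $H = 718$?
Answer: $\frac{79517}{1764} \approx 45.078$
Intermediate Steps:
$Q{\left(O,r \right)} = 24 O$
$- \frac{159034}{Q{\left(-147,H \right)}} = - \frac{159034}{24 \left(-147\right)} = - \frac{159034}{-3528} = \left(-159034\right) \left(- \frac{1}{3528}\right) = \frac{79517}{1764}$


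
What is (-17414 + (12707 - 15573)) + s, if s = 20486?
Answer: 206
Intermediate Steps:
(-17414 + (12707 - 15573)) + s = (-17414 + (12707 - 15573)) + 20486 = (-17414 - 2866) + 20486 = -20280 + 20486 = 206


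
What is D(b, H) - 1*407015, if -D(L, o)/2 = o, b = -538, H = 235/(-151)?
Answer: -61458795/151 ≈ -4.0701e+5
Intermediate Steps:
H = -235/151 (H = 235*(-1/151) = -235/151 ≈ -1.5563)
D(L, o) = -2*o
D(b, H) - 1*407015 = -2*(-235/151) - 1*407015 = 470/151 - 407015 = -61458795/151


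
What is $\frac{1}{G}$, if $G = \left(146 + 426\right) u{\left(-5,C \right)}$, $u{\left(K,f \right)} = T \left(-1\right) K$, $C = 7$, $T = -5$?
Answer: $- \frac{1}{14300} \approx -6.993 \cdot 10^{-5}$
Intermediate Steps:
$u{\left(K,f \right)} = 5 K$ ($u{\left(K,f \right)} = \left(-5\right) \left(-1\right) K = 5 K$)
$G = -14300$ ($G = \left(146 + 426\right) 5 \left(-5\right) = 572 \left(-25\right) = -14300$)
$\frac{1}{G} = \frac{1}{-14300} = - \frac{1}{14300}$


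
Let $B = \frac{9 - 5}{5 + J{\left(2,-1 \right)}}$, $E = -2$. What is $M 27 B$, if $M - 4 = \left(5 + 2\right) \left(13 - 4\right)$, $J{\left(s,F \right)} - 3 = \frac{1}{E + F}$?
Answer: $\frac{21708}{23} \approx 943.83$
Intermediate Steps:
$J{\left(s,F \right)} = 3 + \frac{1}{-2 + F}$
$M = 67$ ($M = 4 + \left(5 + 2\right) \left(13 - 4\right) = 4 + 7 \cdot 9 = 4 + 63 = 67$)
$B = \frac{12}{23}$ ($B = \frac{9 - 5}{5 + \frac{-5 + 3 \left(-1\right)}{-2 - 1}} = \frac{4}{5 + \frac{-5 - 3}{-3}} = \frac{4}{5 - - \frac{8}{3}} = \frac{4}{5 + \frac{8}{3}} = \frac{4}{\frac{23}{3}} = 4 \cdot \frac{3}{23} = \frac{12}{23} \approx 0.52174$)
$M 27 B = 67 \cdot 27 \cdot \frac{12}{23} = 1809 \cdot \frac{12}{23} = \frac{21708}{23}$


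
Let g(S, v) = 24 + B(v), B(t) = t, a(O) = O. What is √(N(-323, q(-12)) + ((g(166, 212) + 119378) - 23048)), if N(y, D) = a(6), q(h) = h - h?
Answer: 2*√24143 ≈ 310.76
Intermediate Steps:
q(h) = 0
g(S, v) = 24 + v
N(y, D) = 6
√(N(-323, q(-12)) + ((g(166, 212) + 119378) - 23048)) = √(6 + (((24 + 212) + 119378) - 23048)) = √(6 + ((236 + 119378) - 23048)) = √(6 + (119614 - 23048)) = √(6 + 96566) = √96572 = 2*√24143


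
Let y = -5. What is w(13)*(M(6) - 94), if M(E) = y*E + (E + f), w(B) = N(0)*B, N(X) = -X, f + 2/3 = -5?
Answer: 0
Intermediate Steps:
f = -17/3 (f = -2/3 - 5 = -17/3 ≈ -5.6667)
w(B) = 0 (w(B) = (-1*0)*B = 0*B = 0)
M(E) = -17/3 - 4*E (M(E) = -5*E + (E - 17/3) = -5*E + (-17/3 + E) = -17/3 - 4*E)
w(13)*(M(6) - 94) = 0*((-17/3 - 4*6) - 94) = 0*((-17/3 - 24) - 94) = 0*(-89/3 - 94) = 0*(-371/3) = 0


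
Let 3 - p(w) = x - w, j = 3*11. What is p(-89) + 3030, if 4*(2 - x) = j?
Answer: 11801/4 ≈ 2950.3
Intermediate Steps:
j = 33
x = -25/4 (x = 2 - ¼*33 = 2 - 33/4 = -25/4 ≈ -6.2500)
p(w) = 37/4 + w (p(w) = 3 - (-25/4 - w) = 3 + (25/4 + w) = 37/4 + w)
p(-89) + 3030 = (37/4 - 89) + 3030 = -319/4 + 3030 = 11801/4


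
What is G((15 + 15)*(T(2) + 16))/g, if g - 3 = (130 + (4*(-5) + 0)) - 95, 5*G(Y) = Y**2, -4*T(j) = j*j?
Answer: 2250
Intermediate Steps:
T(j) = -j**2/4 (T(j) = -j*j/4 = -j**2/4)
G(Y) = Y**2/5
g = 18 (g = 3 + ((130 + (4*(-5) + 0)) - 95) = 3 + ((130 + (-20 + 0)) - 95) = 3 + ((130 - 20) - 95) = 3 + (110 - 95) = 3 + 15 = 18)
G((15 + 15)*(T(2) + 16))/g = (((15 + 15)*(-1/4*2**2 + 16))**2/5)/18 = ((30*(-1/4*4 + 16))**2/5)*(1/18) = ((30*(-1 + 16))**2/5)*(1/18) = ((30*15)**2/5)*(1/18) = ((1/5)*450**2)*(1/18) = ((1/5)*202500)*(1/18) = 40500*(1/18) = 2250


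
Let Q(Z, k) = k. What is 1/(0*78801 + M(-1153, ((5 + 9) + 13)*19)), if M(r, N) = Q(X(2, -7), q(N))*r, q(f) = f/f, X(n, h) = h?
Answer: -1/1153 ≈ -0.00086730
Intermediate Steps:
q(f) = 1
M(r, N) = r (M(r, N) = 1*r = r)
1/(0*78801 + M(-1153, ((5 + 9) + 13)*19)) = 1/(0*78801 - 1153) = 1/(0 - 1153) = 1/(-1153) = -1/1153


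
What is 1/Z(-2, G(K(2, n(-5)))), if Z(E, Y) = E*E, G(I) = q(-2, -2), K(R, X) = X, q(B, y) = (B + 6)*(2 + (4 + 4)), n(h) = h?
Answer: ¼ ≈ 0.25000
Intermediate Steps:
q(B, y) = 60 + 10*B (q(B, y) = (6 + B)*(2 + 8) = (6 + B)*10 = 60 + 10*B)
G(I) = 40 (G(I) = 60 + 10*(-2) = 60 - 20 = 40)
Z(E, Y) = E²
1/Z(-2, G(K(2, n(-5)))) = 1/((-2)²) = 1/4 = ¼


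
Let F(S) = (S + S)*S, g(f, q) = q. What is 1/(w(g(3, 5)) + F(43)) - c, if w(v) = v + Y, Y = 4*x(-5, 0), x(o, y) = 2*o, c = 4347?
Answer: -15923060/3663 ≈ -4347.0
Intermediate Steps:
F(S) = 2*S**2 (F(S) = (2*S)*S = 2*S**2)
Y = -40 (Y = 4*(2*(-5)) = 4*(-10) = -40)
w(v) = -40 + v (w(v) = v - 40 = -40 + v)
1/(w(g(3, 5)) + F(43)) - c = 1/((-40 + 5) + 2*43**2) - 1*4347 = 1/(-35 + 2*1849) - 4347 = 1/(-35 + 3698) - 4347 = 1/3663 - 4347 = -15923060/3663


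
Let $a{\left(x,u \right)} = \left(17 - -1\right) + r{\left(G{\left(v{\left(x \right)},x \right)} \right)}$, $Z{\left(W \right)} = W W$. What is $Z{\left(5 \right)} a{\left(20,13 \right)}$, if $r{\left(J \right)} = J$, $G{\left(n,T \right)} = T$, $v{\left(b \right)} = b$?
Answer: $950$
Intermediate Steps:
$Z{\left(W \right)} = W^{2}$
$a{\left(x,u \right)} = 18 + x$ ($a{\left(x,u \right)} = \left(17 - -1\right) + x = \left(17 + 1\right) + x = 18 + x$)
$Z{\left(5 \right)} a{\left(20,13 \right)} = 5^{2} \left(18 + 20\right) = 25 \cdot 38 = 950$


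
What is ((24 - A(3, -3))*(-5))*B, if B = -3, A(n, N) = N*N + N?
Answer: 270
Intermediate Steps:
A(n, N) = N + N**2 (A(n, N) = N**2 + N = N + N**2)
((24 - A(3, -3))*(-5))*B = ((24 - (-3)*(1 - 3))*(-5))*(-3) = ((24 - (-3)*(-2))*(-5))*(-3) = ((24 - 1*6)*(-5))*(-3) = ((24 - 6)*(-5))*(-3) = (18*(-5))*(-3) = -90*(-3) = 270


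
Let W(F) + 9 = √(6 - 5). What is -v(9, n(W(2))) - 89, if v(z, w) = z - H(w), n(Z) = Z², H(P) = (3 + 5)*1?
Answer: -90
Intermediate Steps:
H(P) = 8 (H(P) = 8*1 = 8)
W(F) = -8 (W(F) = -9 + √(6 - 5) = -9 + √1 = -9 + 1 = -8)
v(z, w) = -8 + z (v(z, w) = z - 1*8 = z - 8 = -8 + z)
-v(9, n(W(2))) - 89 = -(-8 + 9) - 89 = -1*1 - 89 = -1 - 89 = -90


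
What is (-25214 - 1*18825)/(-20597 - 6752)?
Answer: 44039/27349 ≈ 1.6103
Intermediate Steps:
(-25214 - 1*18825)/(-20597 - 6752) = (-25214 - 18825)/(-27349) = -44039*(-1/27349) = 44039/27349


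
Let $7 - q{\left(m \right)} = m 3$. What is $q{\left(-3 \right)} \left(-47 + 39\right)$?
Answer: $-128$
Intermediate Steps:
$q{\left(m \right)} = 7 - 3 m$ ($q{\left(m \right)} = 7 - m 3 = 7 - 3 m$)
$q{\left(-3 \right)} \left(-47 + 39\right) = \left(7 - -9\right) \left(-47 + 39\right) = \left(7 + 9\right) \left(-8\right) = 16 \left(-8\right) = -128$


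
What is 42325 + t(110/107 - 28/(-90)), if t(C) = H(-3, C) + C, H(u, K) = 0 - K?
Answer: 42325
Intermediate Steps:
H(u, K) = -K
t(C) = 0 (t(C) = -C + C = 0)
42325 + t(110/107 - 28/(-90)) = 42325 + 0 = 42325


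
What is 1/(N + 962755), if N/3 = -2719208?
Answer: -1/7194869 ≈ -1.3899e-7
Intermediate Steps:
N = -8157624 (N = 3*(-2719208) = -8157624)
1/(N + 962755) = 1/(-8157624 + 962755) = 1/(-7194869) = -1/7194869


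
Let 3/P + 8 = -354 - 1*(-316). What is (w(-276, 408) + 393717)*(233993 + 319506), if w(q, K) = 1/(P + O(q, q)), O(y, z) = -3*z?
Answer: 8299558092306509/38085 ≈ 2.1792e+11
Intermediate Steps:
P = -3/46 (P = 3/(-8 + (-354 - 1*(-316))) = 3/(-8 + (-354 + 316)) = 3/(-8 - 38) = 3/(-46) = 3*(-1/46) = -3/46 ≈ -0.065217)
w(q, K) = 1/(-3/46 - 3*q)
(w(-276, 408) + 393717)*(233993 + 319506) = (-46/(3 + 138*(-276)) + 393717)*(233993 + 319506) = (-46/(3 - 38088) + 393717)*553499 = (-46/(-38085) + 393717)*553499 = (-46*(-1/38085) + 393717)*553499 = (46/38085 + 393717)*553499 = (14994711991/38085)*553499 = 8299558092306509/38085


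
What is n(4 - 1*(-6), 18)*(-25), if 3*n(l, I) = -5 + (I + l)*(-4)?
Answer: 975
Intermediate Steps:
n(l, I) = -5/3 - 4*I/3 - 4*l/3 (n(l, I) = (-5 + (I + l)*(-4))/3 = (-5 + (-4*I - 4*l))/3 = (-5 - 4*I - 4*l)/3 = -5/3 - 4*I/3 - 4*l/3)
n(4 - 1*(-6), 18)*(-25) = (-5/3 - 4/3*18 - 4*(4 - 1*(-6))/3)*(-25) = (-5/3 - 24 - 4*(4 + 6)/3)*(-25) = (-5/3 - 24 - 4/3*10)*(-25) = (-5/3 - 24 - 40/3)*(-25) = -39*(-25) = 975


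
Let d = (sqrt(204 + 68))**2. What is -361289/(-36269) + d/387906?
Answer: 4122236353/413793021 ≈ 9.9621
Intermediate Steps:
d = 272 (d = (sqrt(272))**2 = (4*sqrt(17))**2 = 272)
-361289/(-36269) + d/387906 = -361289/(-36269) + 272/387906 = -361289*(-1/36269) + 272*(1/387906) = 361289/36269 + 8/11409 = 4122236353/413793021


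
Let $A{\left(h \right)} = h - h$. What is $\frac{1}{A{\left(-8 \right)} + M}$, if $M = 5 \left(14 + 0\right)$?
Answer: $\frac{1}{70} \approx 0.014286$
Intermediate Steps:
$A{\left(h \right)} = 0$
$M = 70$ ($M = 5 \cdot 14 = 70$)
$\frac{1}{A{\left(-8 \right)} + M} = \frac{1}{0 + 70} = \frac{1}{70}$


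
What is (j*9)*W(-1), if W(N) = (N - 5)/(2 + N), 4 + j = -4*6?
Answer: 1512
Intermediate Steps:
j = -28 (j = -4 - 4*6 = -4 - 24 = -28)
W(N) = (-5 + N)/(2 + N)
(j*9)*W(-1) = (-28*9)*((-5 - 1)/(2 - 1)) = -252*(-6)/1 = -252*(-6) = 1512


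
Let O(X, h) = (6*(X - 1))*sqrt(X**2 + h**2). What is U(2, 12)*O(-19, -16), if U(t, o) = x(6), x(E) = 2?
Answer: -240*sqrt(617) ≈ -5961.5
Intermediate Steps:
U(t, o) = 2
O(X, h) = sqrt(X**2 + h**2)*(-6 + 6*X) (O(X, h) = (6*(-1 + X))*sqrt(X**2 + h**2) = (-6 + 6*X)*sqrt(X**2 + h**2) = sqrt(X**2 + h**2)*(-6 + 6*X))
U(2, 12)*O(-19, -16) = 2*(6*sqrt((-19)**2 + (-16)**2)*(-1 - 19)) = 2*(6*sqrt(361 + 256)*(-20)) = 2*(6*sqrt(617)*(-20)) = 2*(-120*sqrt(617)) = -240*sqrt(617)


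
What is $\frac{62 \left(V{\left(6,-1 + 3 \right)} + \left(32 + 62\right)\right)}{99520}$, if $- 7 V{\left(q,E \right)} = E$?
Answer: $\frac{1271}{21770} \approx 0.058383$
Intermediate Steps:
$V{\left(q,E \right)} = - \frac{E}{7}$
$\frac{62 \left(V{\left(6,-1 + 3 \right)} + \left(32 + 62\right)\right)}{99520} = \frac{62 \left(- \frac{-1 + 3}{7} + \left(32 + 62\right)\right)}{99520} = 62 \left(\left(- \frac{1}{7}\right) 2 + 94\right) \frac{1}{99520} = 62 \left(- \frac{2}{7} + 94\right) \frac{1}{99520} = 62 \cdot \frac{656}{7} \cdot \frac{1}{99520} = \frac{40672}{7} \cdot \frac{1}{99520} = \frac{1271}{21770}$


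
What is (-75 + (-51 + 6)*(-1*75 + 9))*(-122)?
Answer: -353190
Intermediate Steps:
(-75 + (-51 + 6)*(-1*75 + 9))*(-122) = (-75 - 45*(-75 + 9))*(-122) = (-75 - 45*(-66))*(-122) = (-75 + 2970)*(-122) = 2895*(-122) = -353190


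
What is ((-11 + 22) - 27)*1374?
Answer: -21984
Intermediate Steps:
((-11 + 22) - 27)*1374 = (11 - 27)*1374 = -16*1374 = -21984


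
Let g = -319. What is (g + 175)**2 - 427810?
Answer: -407074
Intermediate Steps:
(g + 175)**2 - 427810 = (-319 + 175)**2 - 427810 = (-144)**2 - 427810 = 20736 - 427810 = -407074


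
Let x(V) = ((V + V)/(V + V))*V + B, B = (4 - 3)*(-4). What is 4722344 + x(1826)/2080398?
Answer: 4912177507367/1040199 ≈ 4.7223e+6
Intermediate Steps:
B = -4 (B = 1*(-4) = -4)
x(V) = -4 + V (x(V) = ((V + V)/(V + V))*V - 4 = ((2*V)/((2*V)))*V - 4 = ((2*V)*(1/(2*V)))*V - 4 = 1*V - 4 = V - 4 = -4 + V)
4722344 + x(1826)/2080398 = 4722344 + (-4 + 1826)/2080398 = 4722344 + 1822*(1/2080398) = 4722344 + 911/1040199 = 4912177507367/1040199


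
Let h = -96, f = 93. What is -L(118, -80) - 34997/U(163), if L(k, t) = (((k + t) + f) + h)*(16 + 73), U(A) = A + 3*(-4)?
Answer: -505362/151 ≈ -3346.8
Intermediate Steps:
U(A) = -12 + A (U(A) = A - 12 = -12 + A)
L(k, t) = -267 + 89*k + 89*t (L(k, t) = (((k + t) + 93) - 96)*(16 + 73) = ((93 + k + t) - 96)*89 = (-3 + k + t)*89 = -267 + 89*k + 89*t)
-L(118, -80) - 34997/U(163) = -(-267 + 89*118 + 89*(-80)) - 34997/(-12 + 163) = -(-267 + 10502 - 7120) - 34997/151 = -1*3115 - 34997*1/151 = -3115 - 34997/151 = -505362/151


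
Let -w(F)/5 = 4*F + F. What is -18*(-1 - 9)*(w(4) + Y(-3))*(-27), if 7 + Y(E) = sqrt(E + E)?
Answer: 520020 - 4860*I*sqrt(6) ≈ 5.2002e+5 - 11905.0*I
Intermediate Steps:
w(F) = -25*F (w(F) = -5*(4*F + F) = -25*F)
Y(E) = -7 + sqrt(2)*sqrt(E) (Y(E) = -7 + sqrt(E + E) = -7 + sqrt(2*E) = -7 + sqrt(2)*sqrt(E))
-18*(-1 - 9)*(w(4) + Y(-3))*(-27) = -18*(-1 - 9)*(-25*4 + (-7 + sqrt(2)*sqrt(-3)))*(-27) = -(-180)*(-100 + (-7 + sqrt(2)*(I*sqrt(3))))*(-27) = -(-180)*(-100 + (-7 + I*sqrt(6)))*(-27) = -(-180)*(-107 + I*sqrt(6))*(-27) = -18*(1070 - 10*I*sqrt(6))*(-27) = (-19260 + 180*I*sqrt(6))*(-27) = 520020 - 4860*I*sqrt(6)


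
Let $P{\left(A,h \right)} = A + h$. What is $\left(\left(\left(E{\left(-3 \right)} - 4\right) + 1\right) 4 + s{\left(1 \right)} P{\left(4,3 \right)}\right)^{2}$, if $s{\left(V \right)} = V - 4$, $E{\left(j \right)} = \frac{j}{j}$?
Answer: $841$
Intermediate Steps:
$E{\left(j \right)} = 1$
$s{\left(V \right)} = -4 + V$
$\left(\left(\left(E{\left(-3 \right)} - 4\right) + 1\right) 4 + s{\left(1 \right)} P{\left(4,3 \right)}\right)^{2} = \left(\left(\left(1 - 4\right) + 1\right) 4 + \left(-4 + 1\right) \left(4 + 3\right)\right)^{2} = \left(\left(-3 + 1\right) 4 - 21\right)^{2} = \left(\left(-2\right) 4 - 21\right)^{2} = \left(-8 - 21\right)^{2} = \left(-29\right)^{2} = 841$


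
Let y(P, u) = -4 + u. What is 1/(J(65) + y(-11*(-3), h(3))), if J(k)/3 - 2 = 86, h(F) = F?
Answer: 1/263 ≈ 0.0038023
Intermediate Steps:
J(k) = 264 (J(k) = 6 + 3*86 = 6 + 258 = 264)
1/(J(65) + y(-11*(-3), h(3))) = 1/(264 + (-4 + 3)) = 1/(264 - 1) = 1/263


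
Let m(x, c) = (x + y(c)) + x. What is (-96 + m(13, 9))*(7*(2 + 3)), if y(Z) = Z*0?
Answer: -2450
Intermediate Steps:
y(Z) = 0
m(x, c) = 2*x (m(x, c) = (x + 0) + x = x + x = 2*x)
(-96 + m(13, 9))*(7*(2 + 3)) = (-96 + 2*13)*(7*(2 + 3)) = (-96 + 26)*(7*5) = -70*35 = -2450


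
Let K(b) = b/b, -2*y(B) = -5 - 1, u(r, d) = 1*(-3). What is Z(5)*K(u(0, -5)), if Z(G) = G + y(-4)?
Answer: 8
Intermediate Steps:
u(r, d) = -3
y(B) = 3 (y(B) = -(-5 - 1)/2 = -1/2*(-6) = 3)
K(b) = 1
Z(G) = 3 + G (Z(G) = G + 3 = 3 + G)
Z(5)*K(u(0, -5)) = (3 + 5)*1 = 8*1 = 8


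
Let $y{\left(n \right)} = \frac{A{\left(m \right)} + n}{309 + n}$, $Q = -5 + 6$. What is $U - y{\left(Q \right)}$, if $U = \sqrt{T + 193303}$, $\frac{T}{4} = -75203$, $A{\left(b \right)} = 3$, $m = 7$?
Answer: $- \frac{2}{155} + i \sqrt{107509} \approx -0.012903 + 327.89 i$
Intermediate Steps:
$T = -300812$ ($T = 4 \left(-75203\right) = -300812$)
$Q = 1$
$y{\left(n \right)} = \frac{3 + n}{309 + n}$
$U = i \sqrt{107509}$ ($U = \sqrt{-300812 + 193303} = \sqrt{-107509} = i \sqrt{107509} \approx 327.89 i$)
$U - y{\left(Q \right)} = i \sqrt{107509} - \frac{3 + 1}{309 + 1} = i \sqrt{107509} - \frac{1}{310} \cdot 4 = i \sqrt{107509} - \frac{2}{155} = - \frac{2}{155} + i \sqrt{107509}$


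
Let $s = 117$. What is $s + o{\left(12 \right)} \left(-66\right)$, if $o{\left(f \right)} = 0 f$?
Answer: $117$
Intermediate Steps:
$o{\left(f \right)} = 0$
$s + o{\left(12 \right)} \left(-66\right) = 117 + 0 \left(-66\right) = 117 + 0 = 117$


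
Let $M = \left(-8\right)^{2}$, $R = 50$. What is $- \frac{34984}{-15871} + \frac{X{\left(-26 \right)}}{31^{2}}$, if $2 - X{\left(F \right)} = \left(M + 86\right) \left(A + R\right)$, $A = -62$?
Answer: $\frac{62219166}{15252031} \approx 4.0794$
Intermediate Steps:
$M = 64$
$X{\left(F \right)} = 1802$ ($X{\left(F \right)} = 2 - \left(64 + 86\right) \left(-62 + 50\right) = 2 - 150 \left(-12\right) = 2 - -1800 = 2 + 1800 = 1802$)
$- \frac{34984}{-15871} + \frac{X{\left(-26 \right)}}{31^{2}} = - \frac{34984}{-15871} + \frac{1802}{31^{2}} = \left(-34984\right) \left(- \frac{1}{15871}\right) + \frac{1802}{961} = \frac{34984}{15871} + 1802 \cdot \frac{1}{961} = \frac{34984}{15871} + \frac{1802}{961} = \frac{62219166}{15252031}$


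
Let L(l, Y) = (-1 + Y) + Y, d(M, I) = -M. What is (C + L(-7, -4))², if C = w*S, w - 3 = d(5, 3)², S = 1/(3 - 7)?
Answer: 256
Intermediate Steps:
S = -¼ (S = 1/(-4) = -¼ ≈ -0.25000)
w = 28 (w = 3 + (-1*5)² = 3 + (-5)² = 3 + 25 = 28)
L(l, Y) = -1 + 2*Y
C = -7 (C = 28*(-¼) = -7)
(C + L(-7, -4))² = (-7 + (-1 + 2*(-4)))² = (-7 + (-1 - 8))² = (-7 - 9)² = (-16)² = 256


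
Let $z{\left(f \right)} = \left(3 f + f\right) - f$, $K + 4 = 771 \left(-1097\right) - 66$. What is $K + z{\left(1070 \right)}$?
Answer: $-842647$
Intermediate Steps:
$K = -845857$ ($K = -4 + \left(771 \left(-1097\right) - 66\right) = -4 - 845853 = -845857$)
$z{\left(f \right)} = 3 f$ ($z{\left(f \right)} = 4 f - f = 3 f$)
$K + z{\left(1070 \right)} = -845857 + 3 \cdot 1070 = -845857 + 3210 = -842647$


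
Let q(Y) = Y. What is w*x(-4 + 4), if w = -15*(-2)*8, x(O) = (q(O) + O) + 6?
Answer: 1440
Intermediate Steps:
x(O) = 6 + 2*O (x(O) = (O + O) + 6 = 2*O + 6 = 6 + 2*O)
w = 240 (w = 30*8 = 240)
w*x(-4 + 4) = 240*(6 + 2*(-4 + 4)) = 240*(6 + 2*0) = 240*(6 + 0) = 240*6 = 1440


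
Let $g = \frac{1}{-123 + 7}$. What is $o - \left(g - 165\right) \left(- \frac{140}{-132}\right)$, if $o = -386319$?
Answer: $- \frac{1478159197}{3828} \approx -3.8614 \cdot 10^{5}$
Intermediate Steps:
$g = - \frac{1}{116}$ ($g = \frac{1}{-116} = - \frac{1}{116} \approx -0.0086207$)
$o - \left(g - 165\right) \left(- \frac{140}{-132}\right) = -386319 - \left(- \frac{1}{116} - 165\right) \left(- \frac{140}{-132}\right) = -386319 - - \frac{19141 \left(\left(-140\right) \left(- \frac{1}{132}\right)\right)}{116} = -386319 - \left(- \frac{19141}{116}\right) \frac{35}{33} = -386319 - - \frac{669935}{3828} = -386319 + \frac{669935}{3828} = - \frac{1478159197}{3828}$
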